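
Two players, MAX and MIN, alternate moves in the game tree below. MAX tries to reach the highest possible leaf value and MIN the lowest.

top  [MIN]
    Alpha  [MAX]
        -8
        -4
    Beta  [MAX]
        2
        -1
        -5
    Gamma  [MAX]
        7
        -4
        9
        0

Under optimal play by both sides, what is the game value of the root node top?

-4

Alpha (MAX): max(-8, -4) = -4
Beta (MAX): max(2, -1, -5) = 2
Gamma (MAX): max(7, -4, 9, 0) = 9
top (MIN): min(-4, 2, 9) = -4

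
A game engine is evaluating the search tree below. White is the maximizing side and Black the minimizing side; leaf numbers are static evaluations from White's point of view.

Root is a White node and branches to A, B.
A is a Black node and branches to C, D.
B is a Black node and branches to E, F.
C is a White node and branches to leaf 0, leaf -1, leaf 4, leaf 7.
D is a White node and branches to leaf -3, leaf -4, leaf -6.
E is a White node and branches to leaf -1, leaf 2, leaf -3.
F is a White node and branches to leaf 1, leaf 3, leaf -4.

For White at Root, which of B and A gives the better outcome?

B

E (White): max(-1, 2, -3) = 2
F (White): max(1, 3, -4) = 3
B (Black): min(2, 3) = 2
C (White): max(0, -1, 4, 7) = 7
D (White): max(-3, -4, -6) = -3
A (Black): min(7, -3) = -3
White prefers the higher value; B=2, A=-3. B is better since 2 > -3.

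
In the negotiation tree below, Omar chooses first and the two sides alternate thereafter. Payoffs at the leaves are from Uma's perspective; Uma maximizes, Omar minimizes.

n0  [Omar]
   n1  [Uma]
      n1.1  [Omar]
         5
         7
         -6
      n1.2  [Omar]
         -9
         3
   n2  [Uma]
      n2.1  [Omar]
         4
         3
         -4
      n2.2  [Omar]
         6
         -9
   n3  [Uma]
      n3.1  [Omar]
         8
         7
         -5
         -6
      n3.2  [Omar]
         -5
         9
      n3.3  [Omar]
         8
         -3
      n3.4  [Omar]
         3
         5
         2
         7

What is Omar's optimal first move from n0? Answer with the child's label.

n1

n1.1 (Omar): min(5, 7, -6) = -6
n1.2 (Omar): min(-9, 3) = -9
n1 (Uma): max(-6, -9) = -6
n2.1 (Omar): min(4, 3, -4) = -4
n2.2 (Omar): min(6, -9) = -9
n2 (Uma): max(-4, -9) = -4
n3.1 (Omar): min(8, 7, -5, -6) = -6
n3.2 (Omar): min(-5, 9) = -5
n3.3 (Omar): min(8, -3) = -3
n3.4 (Omar): min(3, 5, 2, 7) = 2
n3 (Uma): max(-6, -5, -3, 2) = 2
n0 (Omar): min(-6, -4, 2) = -6
Omar at n0 wants the lowest of {n1=-6, n2=-4, n3=2}, so chooses n1.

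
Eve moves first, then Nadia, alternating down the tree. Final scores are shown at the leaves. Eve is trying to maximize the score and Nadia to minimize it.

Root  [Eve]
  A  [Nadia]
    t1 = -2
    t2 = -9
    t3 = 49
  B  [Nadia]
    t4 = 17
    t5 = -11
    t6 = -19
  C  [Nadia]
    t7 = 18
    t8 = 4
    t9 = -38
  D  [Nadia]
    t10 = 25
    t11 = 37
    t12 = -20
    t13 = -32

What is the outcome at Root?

-9

A (Nadia): min(-2, -9, 49) = -9
B (Nadia): min(17, -11, -19) = -19
C (Nadia): min(18, 4, -38) = -38
D (Nadia): min(25, 37, -20, -32) = -32
Root (Eve): max(-9, -19, -38, -32) = -9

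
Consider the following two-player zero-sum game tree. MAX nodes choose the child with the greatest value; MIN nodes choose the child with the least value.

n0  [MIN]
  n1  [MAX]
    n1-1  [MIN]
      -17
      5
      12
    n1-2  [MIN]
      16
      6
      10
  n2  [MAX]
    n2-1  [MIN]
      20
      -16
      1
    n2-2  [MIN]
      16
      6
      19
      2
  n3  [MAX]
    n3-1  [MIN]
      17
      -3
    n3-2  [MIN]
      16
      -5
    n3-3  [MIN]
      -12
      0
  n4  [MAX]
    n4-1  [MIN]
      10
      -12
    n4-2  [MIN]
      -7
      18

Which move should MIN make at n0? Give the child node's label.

n4

n1-1 (MIN): min(-17, 5, 12) = -17
n1-2 (MIN): min(16, 6, 10) = 6
n1 (MAX): max(-17, 6) = 6
n2-1 (MIN): min(20, -16, 1) = -16
n2-2 (MIN): min(16, 6, 19, 2) = 2
n2 (MAX): max(-16, 2) = 2
n3-1 (MIN): min(17, -3) = -3
n3-2 (MIN): min(16, -5) = -5
n3-3 (MIN): min(-12, 0) = -12
n3 (MAX): max(-3, -5, -12) = -3
n4-1 (MIN): min(10, -12) = -12
n4-2 (MIN): min(-7, 18) = -7
n4 (MAX): max(-12, -7) = -7
n0 (MIN): min(6, 2, -3, -7) = -7
MIN at n0 wants the lowest of {n1=6, n2=2, n3=-3, n4=-7}, so chooses n4.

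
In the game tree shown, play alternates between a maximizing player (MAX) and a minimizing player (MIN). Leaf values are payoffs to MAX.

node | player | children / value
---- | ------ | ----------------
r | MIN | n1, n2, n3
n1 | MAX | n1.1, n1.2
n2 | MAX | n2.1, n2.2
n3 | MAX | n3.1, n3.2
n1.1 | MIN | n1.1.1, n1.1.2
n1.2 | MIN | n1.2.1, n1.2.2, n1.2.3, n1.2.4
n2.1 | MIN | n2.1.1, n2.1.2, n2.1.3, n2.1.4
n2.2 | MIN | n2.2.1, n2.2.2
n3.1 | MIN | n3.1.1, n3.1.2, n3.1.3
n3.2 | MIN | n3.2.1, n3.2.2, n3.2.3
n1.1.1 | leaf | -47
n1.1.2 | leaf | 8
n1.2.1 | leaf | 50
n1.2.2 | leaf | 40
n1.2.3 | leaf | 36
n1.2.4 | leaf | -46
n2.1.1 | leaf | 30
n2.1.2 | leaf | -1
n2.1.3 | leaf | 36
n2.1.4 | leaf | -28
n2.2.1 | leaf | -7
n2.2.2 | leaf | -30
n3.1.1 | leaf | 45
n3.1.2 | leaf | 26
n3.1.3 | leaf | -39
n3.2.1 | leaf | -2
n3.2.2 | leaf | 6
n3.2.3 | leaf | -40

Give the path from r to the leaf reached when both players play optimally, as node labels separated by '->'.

n1.1 (MIN): min(-47, 8) = -47
n1.2 (MIN): min(50, 40, 36, -46) = -46
n1 (MAX): max(-47, -46) = -46
n2.1 (MIN): min(30, -1, 36, -28) = -28
n2.2 (MIN): min(-7, -30) = -30
n2 (MAX): max(-28, -30) = -28
n3.1 (MIN): min(45, 26, -39) = -39
n3.2 (MIN): min(-2, 6, -40) = -40
n3 (MAX): max(-39, -40) = -39
r (MIN): min(-46, -28, -39) = -46
At r, MIN picks n1 (lowest: -46).
At n1, MAX picks n1.2 (highest: -46).
At n1.2, MIN picks n1.2.4 (lowest: -46).
Terminal value -46.

r -> n1 -> n1.2 -> n1.2.4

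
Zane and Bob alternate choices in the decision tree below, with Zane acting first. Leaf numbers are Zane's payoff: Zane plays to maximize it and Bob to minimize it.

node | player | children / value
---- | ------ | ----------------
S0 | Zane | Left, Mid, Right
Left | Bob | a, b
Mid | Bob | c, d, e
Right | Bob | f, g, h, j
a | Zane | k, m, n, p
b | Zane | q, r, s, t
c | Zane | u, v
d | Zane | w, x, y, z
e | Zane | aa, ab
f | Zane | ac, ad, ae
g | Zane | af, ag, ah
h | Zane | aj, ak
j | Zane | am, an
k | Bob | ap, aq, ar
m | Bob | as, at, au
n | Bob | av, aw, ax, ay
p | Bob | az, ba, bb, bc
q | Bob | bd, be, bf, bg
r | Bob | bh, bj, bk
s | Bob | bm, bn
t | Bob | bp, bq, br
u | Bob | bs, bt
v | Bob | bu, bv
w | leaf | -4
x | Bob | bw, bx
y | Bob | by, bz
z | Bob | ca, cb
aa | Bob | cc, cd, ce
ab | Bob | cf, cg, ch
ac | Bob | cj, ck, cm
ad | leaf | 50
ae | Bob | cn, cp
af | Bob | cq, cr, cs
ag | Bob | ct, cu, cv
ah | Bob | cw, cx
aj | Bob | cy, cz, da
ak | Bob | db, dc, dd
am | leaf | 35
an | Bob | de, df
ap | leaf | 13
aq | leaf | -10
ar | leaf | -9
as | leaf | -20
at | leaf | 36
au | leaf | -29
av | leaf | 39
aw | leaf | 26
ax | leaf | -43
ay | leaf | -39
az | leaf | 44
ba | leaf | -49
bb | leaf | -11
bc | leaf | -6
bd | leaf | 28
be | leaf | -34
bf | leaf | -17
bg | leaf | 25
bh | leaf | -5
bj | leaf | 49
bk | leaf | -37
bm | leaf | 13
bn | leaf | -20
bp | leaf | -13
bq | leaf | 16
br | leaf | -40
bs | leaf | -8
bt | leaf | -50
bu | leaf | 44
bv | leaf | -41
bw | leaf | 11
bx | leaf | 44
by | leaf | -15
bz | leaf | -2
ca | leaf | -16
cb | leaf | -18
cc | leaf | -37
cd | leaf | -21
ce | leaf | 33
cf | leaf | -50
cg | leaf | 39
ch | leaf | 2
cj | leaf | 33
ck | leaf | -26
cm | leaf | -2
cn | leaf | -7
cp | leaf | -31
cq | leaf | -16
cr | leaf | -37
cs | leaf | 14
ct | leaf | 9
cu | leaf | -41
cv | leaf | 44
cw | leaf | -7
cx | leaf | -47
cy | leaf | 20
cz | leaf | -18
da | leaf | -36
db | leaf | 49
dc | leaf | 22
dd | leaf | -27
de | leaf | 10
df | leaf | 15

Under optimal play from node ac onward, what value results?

ac (Bob): min(33, -26, -2) = -26

-26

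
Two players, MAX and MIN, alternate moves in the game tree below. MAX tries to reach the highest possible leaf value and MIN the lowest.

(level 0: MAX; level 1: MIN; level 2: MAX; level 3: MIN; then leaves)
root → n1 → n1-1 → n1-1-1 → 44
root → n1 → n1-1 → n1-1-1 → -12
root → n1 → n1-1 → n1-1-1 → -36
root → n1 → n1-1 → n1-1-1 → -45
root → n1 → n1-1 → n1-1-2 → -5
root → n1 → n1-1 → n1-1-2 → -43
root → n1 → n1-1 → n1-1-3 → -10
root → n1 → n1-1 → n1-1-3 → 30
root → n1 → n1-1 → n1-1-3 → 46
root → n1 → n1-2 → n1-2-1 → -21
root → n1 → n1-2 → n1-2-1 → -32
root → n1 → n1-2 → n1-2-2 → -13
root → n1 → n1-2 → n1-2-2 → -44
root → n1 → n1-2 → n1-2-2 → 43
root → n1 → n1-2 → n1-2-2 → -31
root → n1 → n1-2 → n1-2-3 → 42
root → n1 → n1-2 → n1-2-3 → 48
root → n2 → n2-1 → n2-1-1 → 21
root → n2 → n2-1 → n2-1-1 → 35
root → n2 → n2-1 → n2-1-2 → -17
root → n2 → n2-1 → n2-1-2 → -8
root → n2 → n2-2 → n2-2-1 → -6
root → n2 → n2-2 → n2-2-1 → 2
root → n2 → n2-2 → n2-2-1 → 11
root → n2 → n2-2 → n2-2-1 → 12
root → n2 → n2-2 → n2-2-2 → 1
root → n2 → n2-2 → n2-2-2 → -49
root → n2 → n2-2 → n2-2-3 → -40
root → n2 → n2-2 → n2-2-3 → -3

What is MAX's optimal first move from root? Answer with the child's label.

n1-1-1 (MIN): min(44, -12, -36, -45) = -45
n1-1-2 (MIN): min(-5, -43) = -43
n1-1-3 (MIN): min(-10, 30, 46) = -10
n1-1 (MAX): max(-45, -43, -10) = -10
n1-2-1 (MIN): min(-21, -32) = -32
n1-2-2 (MIN): min(-13, -44, 43, -31) = -44
n1-2-3 (MIN): min(42, 48) = 42
n1-2 (MAX): max(-32, -44, 42) = 42
n1 (MIN): min(-10, 42) = -10
n2-1-1 (MIN): min(21, 35) = 21
n2-1-2 (MIN): min(-17, -8) = -17
n2-1 (MAX): max(21, -17) = 21
n2-2-1 (MIN): min(-6, 2, 11, 12) = -6
n2-2-2 (MIN): min(1, -49) = -49
n2-2-3 (MIN): min(-40, -3) = -40
n2-2 (MAX): max(-6, -49, -40) = -6
n2 (MIN): min(21, -6) = -6
root (MAX): max(-10, -6) = -6
MAX at root wants the highest of {n1=-10, n2=-6}, so chooses n2.

n2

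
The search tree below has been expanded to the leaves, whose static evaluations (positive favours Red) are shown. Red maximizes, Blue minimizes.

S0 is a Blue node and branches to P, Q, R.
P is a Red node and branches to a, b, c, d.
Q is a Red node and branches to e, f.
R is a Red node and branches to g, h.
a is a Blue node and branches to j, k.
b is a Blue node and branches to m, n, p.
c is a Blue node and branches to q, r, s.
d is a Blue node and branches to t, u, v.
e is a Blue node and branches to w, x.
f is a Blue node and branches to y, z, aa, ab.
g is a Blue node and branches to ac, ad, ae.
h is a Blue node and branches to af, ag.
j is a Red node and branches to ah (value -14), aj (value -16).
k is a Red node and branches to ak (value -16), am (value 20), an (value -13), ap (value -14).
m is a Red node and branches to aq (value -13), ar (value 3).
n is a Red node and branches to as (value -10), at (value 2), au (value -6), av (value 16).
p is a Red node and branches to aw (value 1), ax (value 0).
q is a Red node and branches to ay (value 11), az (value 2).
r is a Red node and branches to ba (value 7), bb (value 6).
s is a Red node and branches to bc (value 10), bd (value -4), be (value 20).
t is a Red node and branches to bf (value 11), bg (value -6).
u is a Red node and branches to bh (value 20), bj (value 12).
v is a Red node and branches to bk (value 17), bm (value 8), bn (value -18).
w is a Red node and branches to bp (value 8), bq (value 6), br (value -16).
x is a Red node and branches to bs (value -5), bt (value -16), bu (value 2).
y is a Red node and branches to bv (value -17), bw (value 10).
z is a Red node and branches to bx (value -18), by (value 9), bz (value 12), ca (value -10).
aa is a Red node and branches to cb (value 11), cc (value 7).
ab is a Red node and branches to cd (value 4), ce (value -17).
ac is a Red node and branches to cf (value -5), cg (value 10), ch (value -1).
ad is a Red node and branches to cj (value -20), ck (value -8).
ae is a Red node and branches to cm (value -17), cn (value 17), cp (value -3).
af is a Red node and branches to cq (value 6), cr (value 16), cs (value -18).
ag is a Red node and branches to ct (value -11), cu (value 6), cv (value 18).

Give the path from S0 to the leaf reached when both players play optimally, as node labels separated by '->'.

S0 -> Q -> f -> ab -> cd

j (Red): max(-14, -16) = -14
k (Red): max(-16, 20, -13, -14) = 20
a (Blue): min(-14, 20) = -14
m (Red): max(-13, 3) = 3
n (Red): max(-10, 2, -6, 16) = 16
p (Red): max(1, 0) = 1
b (Blue): min(3, 16, 1) = 1
q (Red): max(11, 2) = 11
r (Red): max(7, 6) = 7
s (Red): max(10, -4, 20) = 20
c (Blue): min(11, 7, 20) = 7
t (Red): max(11, -6) = 11
u (Red): max(20, 12) = 20
v (Red): max(17, 8, -18) = 17
d (Blue): min(11, 20, 17) = 11
P (Red): max(-14, 1, 7, 11) = 11
w (Red): max(8, 6, -16) = 8
x (Red): max(-5, -16, 2) = 2
e (Blue): min(8, 2) = 2
y (Red): max(-17, 10) = 10
z (Red): max(-18, 9, 12, -10) = 12
aa (Red): max(11, 7) = 11
ab (Red): max(4, -17) = 4
f (Blue): min(10, 12, 11, 4) = 4
Q (Red): max(2, 4) = 4
ac (Red): max(-5, 10, -1) = 10
ad (Red): max(-20, -8) = -8
ae (Red): max(-17, 17, -3) = 17
g (Blue): min(10, -8, 17) = -8
af (Red): max(6, 16, -18) = 16
ag (Red): max(-11, 6, 18) = 18
h (Blue): min(16, 18) = 16
R (Red): max(-8, 16) = 16
S0 (Blue): min(11, 4, 16) = 4
At S0, Blue picks Q (lowest: 4).
At Q, Red picks f (highest: 4).
At f, Blue picks ab (lowest: 4).
At ab, Red picks cd (highest: 4).
Terminal value 4.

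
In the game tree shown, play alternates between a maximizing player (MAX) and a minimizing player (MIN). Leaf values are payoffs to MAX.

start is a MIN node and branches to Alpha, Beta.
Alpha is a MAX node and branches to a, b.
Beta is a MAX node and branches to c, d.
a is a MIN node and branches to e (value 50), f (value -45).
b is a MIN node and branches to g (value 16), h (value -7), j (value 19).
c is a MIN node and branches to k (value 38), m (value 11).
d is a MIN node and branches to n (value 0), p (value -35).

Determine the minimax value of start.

a (MIN): min(50, -45) = -45
b (MIN): min(16, -7, 19) = -7
Alpha (MAX): max(-45, -7) = -7
c (MIN): min(38, 11) = 11
d (MIN): min(0, -35) = -35
Beta (MAX): max(11, -35) = 11
start (MIN): min(-7, 11) = -7

-7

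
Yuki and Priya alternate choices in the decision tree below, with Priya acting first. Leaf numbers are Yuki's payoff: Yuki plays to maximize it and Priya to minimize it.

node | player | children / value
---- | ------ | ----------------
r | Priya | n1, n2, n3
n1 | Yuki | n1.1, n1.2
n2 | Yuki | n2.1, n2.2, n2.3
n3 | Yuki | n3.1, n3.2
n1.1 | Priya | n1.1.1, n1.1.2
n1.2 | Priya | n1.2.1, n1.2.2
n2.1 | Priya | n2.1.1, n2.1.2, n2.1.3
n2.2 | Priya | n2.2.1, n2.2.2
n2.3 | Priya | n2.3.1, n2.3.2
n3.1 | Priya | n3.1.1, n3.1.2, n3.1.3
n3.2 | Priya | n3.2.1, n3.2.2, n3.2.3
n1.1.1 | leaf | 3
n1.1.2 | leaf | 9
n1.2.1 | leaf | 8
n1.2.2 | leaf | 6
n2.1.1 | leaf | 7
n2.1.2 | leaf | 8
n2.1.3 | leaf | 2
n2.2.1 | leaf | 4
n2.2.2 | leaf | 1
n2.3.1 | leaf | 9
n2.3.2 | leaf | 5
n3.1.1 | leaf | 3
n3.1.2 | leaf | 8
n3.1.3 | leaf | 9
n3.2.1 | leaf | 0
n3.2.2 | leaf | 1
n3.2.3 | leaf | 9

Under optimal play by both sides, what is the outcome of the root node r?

3

n1.1 (Priya): min(3, 9) = 3
n1.2 (Priya): min(8, 6) = 6
n1 (Yuki): max(3, 6) = 6
n2.1 (Priya): min(7, 8, 2) = 2
n2.2 (Priya): min(4, 1) = 1
n2.3 (Priya): min(9, 5) = 5
n2 (Yuki): max(2, 1, 5) = 5
n3.1 (Priya): min(3, 8, 9) = 3
n3.2 (Priya): min(0, 1, 9) = 0
n3 (Yuki): max(3, 0) = 3
r (Priya): min(6, 5, 3) = 3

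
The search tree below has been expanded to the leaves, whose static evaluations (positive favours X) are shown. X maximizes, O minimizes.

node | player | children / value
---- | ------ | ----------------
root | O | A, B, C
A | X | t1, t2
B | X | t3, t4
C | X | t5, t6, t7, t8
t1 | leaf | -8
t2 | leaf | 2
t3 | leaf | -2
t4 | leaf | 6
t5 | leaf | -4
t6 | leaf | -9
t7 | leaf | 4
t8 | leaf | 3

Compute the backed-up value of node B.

6

B (X): max(-2, 6) = 6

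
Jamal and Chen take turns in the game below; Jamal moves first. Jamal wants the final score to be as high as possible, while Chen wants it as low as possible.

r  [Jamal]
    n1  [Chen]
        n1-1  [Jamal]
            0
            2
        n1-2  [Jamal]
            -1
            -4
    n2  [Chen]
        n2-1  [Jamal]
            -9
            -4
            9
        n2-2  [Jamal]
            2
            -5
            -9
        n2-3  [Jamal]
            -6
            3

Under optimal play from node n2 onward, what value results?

2

n2-1 (Jamal): max(-9, -4, 9) = 9
n2-2 (Jamal): max(2, -5, -9) = 2
n2-3 (Jamal): max(-6, 3) = 3
n2 (Chen): min(9, 2, 3) = 2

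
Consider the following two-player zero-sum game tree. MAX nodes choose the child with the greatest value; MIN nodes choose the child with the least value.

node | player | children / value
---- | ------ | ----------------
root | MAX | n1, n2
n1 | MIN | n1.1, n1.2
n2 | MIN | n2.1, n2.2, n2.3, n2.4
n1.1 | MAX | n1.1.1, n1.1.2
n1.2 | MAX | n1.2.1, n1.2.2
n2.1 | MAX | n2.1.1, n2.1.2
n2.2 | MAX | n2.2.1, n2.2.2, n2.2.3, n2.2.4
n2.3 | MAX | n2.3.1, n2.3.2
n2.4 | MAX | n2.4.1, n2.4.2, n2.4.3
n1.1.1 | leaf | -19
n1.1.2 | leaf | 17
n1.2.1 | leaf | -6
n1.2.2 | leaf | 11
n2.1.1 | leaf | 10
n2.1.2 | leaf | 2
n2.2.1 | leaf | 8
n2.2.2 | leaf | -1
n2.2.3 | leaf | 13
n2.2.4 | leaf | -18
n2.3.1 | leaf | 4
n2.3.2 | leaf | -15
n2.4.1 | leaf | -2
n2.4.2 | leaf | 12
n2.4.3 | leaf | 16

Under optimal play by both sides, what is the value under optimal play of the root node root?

n1.1 (MAX): max(-19, 17) = 17
n1.2 (MAX): max(-6, 11) = 11
n1 (MIN): min(17, 11) = 11
n2.1 (MAX): max(10, 2) = 10
n2.2 (MAX): max(8, -1, 13, -18) = 13
n2.3 (MAX): max(4, -15) = 4
n2.4 (MAX): max(-2, 12, 16) = 16
n2 (MIN): min(10, 13, 4, 16) = 4
root (MAX): max(11, 4) = 11

11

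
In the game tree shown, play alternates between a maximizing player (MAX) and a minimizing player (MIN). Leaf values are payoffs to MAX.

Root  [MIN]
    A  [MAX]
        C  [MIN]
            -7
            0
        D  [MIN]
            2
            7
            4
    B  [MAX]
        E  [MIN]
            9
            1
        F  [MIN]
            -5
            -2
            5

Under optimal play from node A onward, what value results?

C (MIN): min(-7, 0) = -7
D (MIN): min(2, 7, 4) = 2
A (MAX): max(-7, 2) = 2

2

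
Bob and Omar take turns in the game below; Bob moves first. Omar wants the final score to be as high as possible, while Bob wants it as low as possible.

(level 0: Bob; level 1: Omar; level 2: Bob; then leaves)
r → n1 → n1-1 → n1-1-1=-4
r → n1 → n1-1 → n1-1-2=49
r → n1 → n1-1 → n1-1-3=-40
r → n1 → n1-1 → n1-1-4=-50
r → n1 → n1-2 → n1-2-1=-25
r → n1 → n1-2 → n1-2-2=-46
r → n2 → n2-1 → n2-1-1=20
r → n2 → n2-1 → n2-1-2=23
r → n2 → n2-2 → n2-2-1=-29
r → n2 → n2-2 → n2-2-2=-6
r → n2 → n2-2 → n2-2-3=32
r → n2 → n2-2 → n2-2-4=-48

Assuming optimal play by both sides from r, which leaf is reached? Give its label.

n1-1 (Bob): min(-4, 49, -40, -50) = -50
n1-2 (Bob): min(-25, -46) = -46
n1 (Omar): max(-50, -46) = -46
n2-1 (Bob): min(20, 23) = 20
n2-2 (Bob): min(-29, -6, 32, -48) = -48
n2 (Omar): max(20, -48) = 20
r (Bob): min(-46, 20) = -46
At r, Bob picks n1 (lowest: -46).
At n1, Omar picks n1-2 (highest: -46).
At n1-2, Bob picks n1-2-2 (lowest: -46).
Terminal value -46.

n1-2-2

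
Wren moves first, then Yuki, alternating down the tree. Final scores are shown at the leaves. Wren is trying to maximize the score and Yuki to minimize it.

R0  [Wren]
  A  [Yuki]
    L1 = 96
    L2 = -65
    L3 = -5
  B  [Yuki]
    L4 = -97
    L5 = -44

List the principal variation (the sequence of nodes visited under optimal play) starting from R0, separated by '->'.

R0 -> A -> L2

A (Yuki): min(96, -65, -5) = -65
B (Yuki): min(-97, -44) = -97
R0 (Wren): max(-65, -97) = -65
At R0, Wren picks A (highest: -65).
At A, Yuki picks L2 (lowest: -65).
Terminal value -65.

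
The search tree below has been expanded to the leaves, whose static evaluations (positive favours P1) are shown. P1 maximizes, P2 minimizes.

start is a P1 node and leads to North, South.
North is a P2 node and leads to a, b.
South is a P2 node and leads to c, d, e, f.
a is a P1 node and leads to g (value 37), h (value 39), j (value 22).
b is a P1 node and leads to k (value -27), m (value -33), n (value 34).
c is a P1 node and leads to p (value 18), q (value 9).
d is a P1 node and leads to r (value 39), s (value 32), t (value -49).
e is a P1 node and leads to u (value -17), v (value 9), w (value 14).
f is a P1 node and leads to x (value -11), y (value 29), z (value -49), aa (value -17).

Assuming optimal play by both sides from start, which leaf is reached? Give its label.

n

a (P1): max(37, 39, 22) = 39
b (P1): max(-27, -33, 34) = 34
North (P2): min(39, 34) = 34
c (P1): max(18, 9) = 18
d (P1): max(39, 32, -49) = 39
e (P1): max(-17, 9, 14) = 14
f (P1): max(-11, 29, -49, -17) = 29
South (P2): min(18, 39, 14, 29) = 14
start (P1): max(34, 14) = 34
At start, P1 picks North (highest: 34).
At North, P2 picks b (lowest: 34).
At b, P1 picks n (highest: 34).
Terminal value 34.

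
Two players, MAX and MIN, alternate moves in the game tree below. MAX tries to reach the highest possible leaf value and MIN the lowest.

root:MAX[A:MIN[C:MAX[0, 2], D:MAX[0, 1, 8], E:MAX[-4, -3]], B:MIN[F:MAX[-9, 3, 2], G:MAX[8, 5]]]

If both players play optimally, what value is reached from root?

C (MAX): max(0, 2) = 2
D (MAX): max(0, 1, 8) = 8
E (MAX): max(-4, -3) = -3
A (MIN): min(2, 8, -3) = -3
F (MAX): max(-9, 3, 2) = 3
G (MAX): max(8, 5) = 8
B (MIN): min(3, 8) = 3
root (MAX): max(-3, 3) = 3

3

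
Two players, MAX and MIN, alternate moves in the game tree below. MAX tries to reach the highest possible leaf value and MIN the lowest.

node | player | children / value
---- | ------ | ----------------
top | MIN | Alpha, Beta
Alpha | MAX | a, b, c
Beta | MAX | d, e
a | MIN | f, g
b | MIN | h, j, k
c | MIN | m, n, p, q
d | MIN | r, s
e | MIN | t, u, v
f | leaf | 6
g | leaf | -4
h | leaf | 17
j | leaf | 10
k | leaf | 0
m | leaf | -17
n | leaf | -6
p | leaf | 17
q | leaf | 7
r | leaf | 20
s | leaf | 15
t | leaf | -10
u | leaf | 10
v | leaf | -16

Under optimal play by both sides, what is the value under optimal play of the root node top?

0

a (MIN): min(6, -4) = -4
b (MIN): min(17, 10, 0) = 0
c (MIN): min(-17, -6, 17, 7) = -17
Alpha (MAX): max(-4, 0, -17) = 0
d (MIN): min(20, 15) = 15
e (MIN): min(-10, 10, -16) = -16
Beta (MAX): max(15, -16) = 15
top (MIN): min(0, 15) = 0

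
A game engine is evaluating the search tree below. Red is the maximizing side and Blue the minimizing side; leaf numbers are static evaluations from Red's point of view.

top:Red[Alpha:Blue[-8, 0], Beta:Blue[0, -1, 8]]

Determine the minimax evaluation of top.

Alpha (Blue): min(-8, 0) = -8
Beta (Blue): min(0, -1, 8) = -1
top (Red): max(-8, -1) = -1

-1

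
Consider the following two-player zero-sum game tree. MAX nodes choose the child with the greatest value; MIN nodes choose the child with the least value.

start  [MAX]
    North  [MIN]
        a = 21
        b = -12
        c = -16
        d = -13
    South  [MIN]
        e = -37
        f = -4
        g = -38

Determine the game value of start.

-16

North (MIN): min(21, -12, -16, -13) = -16
South (MIN): min(-37, -4, -38) = -38
start (MAX): max(-16, -38) = -16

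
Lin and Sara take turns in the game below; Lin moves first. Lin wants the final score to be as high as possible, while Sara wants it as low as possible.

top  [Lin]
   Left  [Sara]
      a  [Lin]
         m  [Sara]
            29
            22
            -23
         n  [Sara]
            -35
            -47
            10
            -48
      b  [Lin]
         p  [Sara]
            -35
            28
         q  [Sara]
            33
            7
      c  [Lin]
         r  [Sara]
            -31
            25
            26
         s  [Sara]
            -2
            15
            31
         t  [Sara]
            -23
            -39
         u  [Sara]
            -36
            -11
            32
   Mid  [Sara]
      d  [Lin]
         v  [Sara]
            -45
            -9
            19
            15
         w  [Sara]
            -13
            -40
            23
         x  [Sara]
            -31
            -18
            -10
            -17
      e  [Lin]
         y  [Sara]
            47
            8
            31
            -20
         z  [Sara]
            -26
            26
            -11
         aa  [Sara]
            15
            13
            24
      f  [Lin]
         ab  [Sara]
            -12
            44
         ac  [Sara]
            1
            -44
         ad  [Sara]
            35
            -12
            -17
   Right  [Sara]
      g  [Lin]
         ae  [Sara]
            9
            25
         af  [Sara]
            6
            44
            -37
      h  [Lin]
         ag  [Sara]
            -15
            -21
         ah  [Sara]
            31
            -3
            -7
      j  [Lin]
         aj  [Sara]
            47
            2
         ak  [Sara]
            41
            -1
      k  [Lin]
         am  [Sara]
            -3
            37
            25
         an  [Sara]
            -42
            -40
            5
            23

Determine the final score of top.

-7

m (Sara): min(29, 22, -23) = -23
n (Sara): min(-35, -47, 10, -48) = -48
a (Lin): max(-23, -48) = -23
p (Sara): min(-35, 28) = -35
q (Sara): min(33, 7) = 7
b (Lin): max(-35, 7) = 7
r (Sara): min(-31, 25, 26) = -31
s (Sara): min(-2, 15, 31) = -2
t (Sara): min(-23, -39) = -39
u (Sara): min(-36, -11, 32) = -36
c (Lin): max(-31, -2, -39, -36) = -2
Left (Sara): min(-23, 7, -2) = -23
v (Sara): min(-45, -9, 19, 15) = -45
w (Sara): min(-13, -40, 23) = -40
x (Sara): min(-31, -18, -10, -17) = -31
d (Lin): max(-45, -40, -31) = -31
y (Sara): min(47, 8, 31, -20) = -20
z (Sara): min(-26, 26, -11) = -26
aa (Sara): min(15, 13, 24) = 13
e (Lin): max(-20, -26, 13) = 13
ab (Sara): min(-12, 44) = -12
ac (Sara): min(1, -44) = -44
ad (Sara): min(35, -12, -17) = -17
f (Lin): max(-12, -44, -17) = -12
Mid (Sara): min(-31, 13, -12) = -31
ae (Sara): min(9, 25) = 9
af (Sara): min(6, 44, -37) = -37
g (Lin): max(9, -37) = 9
ag (Sara): min(-15, -21) = -21
ah (Sara): min(31, -3, -7) = -7
h (Lin): max(-21, -7) = -7
aj (Sara): min(47, 2) = 2
ak (Sara): min(41, -1) = -1
j (Lin): max(2, -1) = 2
am (Sara): min(-3, 37, 25) = -3
an (Sara): min(-42, -40, 5, 23) = -42
k (Lin): max(-3, -42) = -3
Right (Sara): min(9, -7, 2, -3) = -7
top (Lin): max(-23, -31, -7) = -7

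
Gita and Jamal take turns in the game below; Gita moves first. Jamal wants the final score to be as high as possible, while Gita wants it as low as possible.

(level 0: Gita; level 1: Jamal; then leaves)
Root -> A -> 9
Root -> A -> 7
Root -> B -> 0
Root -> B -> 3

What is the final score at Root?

3

A (Jamal): max(9, 7) = 9
B (Jamal): max(0, 3) = 3
Root (Gita): min(9, 3) = 3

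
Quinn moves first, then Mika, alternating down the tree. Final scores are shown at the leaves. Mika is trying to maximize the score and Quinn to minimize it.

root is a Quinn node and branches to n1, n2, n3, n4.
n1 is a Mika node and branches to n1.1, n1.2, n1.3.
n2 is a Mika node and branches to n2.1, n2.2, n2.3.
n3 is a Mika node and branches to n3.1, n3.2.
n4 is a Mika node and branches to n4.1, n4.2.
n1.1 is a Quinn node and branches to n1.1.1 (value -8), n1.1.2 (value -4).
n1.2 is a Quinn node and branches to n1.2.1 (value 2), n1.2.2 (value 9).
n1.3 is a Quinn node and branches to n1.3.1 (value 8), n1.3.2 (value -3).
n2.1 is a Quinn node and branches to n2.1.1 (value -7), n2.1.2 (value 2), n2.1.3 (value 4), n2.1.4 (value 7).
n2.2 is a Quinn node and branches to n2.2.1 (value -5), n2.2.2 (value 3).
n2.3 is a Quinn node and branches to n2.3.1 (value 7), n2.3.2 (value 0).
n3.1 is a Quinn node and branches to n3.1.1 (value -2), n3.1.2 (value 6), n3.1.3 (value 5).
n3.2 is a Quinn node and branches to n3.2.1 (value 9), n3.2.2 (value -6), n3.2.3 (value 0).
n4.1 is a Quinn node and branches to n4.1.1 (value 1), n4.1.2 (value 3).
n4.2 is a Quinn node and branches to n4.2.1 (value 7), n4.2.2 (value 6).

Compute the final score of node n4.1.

n4.1 (Quinn): min(1, 3) = 1

1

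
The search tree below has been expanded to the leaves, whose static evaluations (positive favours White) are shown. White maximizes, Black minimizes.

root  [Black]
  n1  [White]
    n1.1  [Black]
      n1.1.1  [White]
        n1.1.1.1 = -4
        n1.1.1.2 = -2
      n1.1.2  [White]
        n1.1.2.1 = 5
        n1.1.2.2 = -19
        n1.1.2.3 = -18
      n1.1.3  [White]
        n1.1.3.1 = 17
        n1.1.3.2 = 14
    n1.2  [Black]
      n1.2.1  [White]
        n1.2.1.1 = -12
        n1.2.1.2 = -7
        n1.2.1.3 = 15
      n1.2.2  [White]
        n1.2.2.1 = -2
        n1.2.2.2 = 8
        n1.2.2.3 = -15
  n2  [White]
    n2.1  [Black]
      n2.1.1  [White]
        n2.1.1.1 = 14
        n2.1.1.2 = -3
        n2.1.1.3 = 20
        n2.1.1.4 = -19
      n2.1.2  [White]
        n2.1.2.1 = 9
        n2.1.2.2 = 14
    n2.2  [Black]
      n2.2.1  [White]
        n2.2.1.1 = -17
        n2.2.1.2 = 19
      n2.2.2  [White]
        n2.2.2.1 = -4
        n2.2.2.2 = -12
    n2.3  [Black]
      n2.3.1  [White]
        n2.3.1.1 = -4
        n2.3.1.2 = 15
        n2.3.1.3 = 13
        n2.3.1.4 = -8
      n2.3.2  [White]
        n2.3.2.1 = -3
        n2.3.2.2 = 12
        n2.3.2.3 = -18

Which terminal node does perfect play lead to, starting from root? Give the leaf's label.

n1.1.1 (White): max(-4, -2) = -2
n1.1.2 (White): max(5, -19, -18) = 5
n1.1.3 (White): max(17, 14) = 17
n1.1 (Black): min(-2, 5, 17) = -2
n1.2.1 (White): max(-12, -7, 15) = 15
n1.2.2 (White): max(-2, 8, -15) = 8
n1.2 (Black): min(15, 8) = 8
n1 (White): max(-2, 8) = 8
n2.1.1 (White): max(14, -3, 20, -19) = 20
n2.1.2 (White): max(9, 14) = 14
n2.1 (Black): min(20, 14) = 14
n2.2.1 (White): max(-17, 19) = 19
n2.2.2 (White): max(-4, -12) = -4
n2.2 (Black): min(19, -4) = -4
n2.3.1 (White): max(-4, 15, 13, -8) = 15
n2.3.2 (White): max(-3, 12, -18) = 12
n2.3 (Black): min(15, 12) = 12
n2 (White): max(14, -4, 12) = 14
root (Black): min(8, 14) = 8
At root, Black picks n1 (lowest: 8).
At n1, White picks n1.2 (highest: 8).
At n1.2, Black picks n1.2.2 (lowest: 8).
At n1.2.2, White picks n1.2.2.2 (highest: 8).
Terminal value 8.

n1.2.2.2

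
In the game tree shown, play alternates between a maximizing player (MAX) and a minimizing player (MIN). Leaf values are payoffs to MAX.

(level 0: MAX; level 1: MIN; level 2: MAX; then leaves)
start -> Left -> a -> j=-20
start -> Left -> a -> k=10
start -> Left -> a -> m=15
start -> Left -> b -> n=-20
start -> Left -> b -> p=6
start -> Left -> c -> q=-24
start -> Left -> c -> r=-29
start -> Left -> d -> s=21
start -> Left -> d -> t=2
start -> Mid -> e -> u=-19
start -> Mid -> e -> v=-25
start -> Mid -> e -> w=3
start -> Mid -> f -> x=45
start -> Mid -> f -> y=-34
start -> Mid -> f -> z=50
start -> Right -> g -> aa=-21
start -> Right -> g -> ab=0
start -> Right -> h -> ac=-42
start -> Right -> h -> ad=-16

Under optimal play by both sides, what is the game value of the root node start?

3

a (MAX): max(-20, 10, 15) = 15
b (MAX): max(-20, 6) = 6
c (MAX): max(-24, -29) = -24
d (MAX): max(21, 2) = 21
Left (MIN): min(15, 6, -24, 21) = -24
e (MAX): max(-19, -25, 3) = 3
f (MAX): max(45, -34, 50) = 50
Mid (MIN): min(3, 50) = 3
g (MAX): max(-21, 0) = 0
h (MAX): max(-42, -16) = -16
Right (MIN): min(0, -16) = -16
start (MAX): max(-24, 3, -16) = 3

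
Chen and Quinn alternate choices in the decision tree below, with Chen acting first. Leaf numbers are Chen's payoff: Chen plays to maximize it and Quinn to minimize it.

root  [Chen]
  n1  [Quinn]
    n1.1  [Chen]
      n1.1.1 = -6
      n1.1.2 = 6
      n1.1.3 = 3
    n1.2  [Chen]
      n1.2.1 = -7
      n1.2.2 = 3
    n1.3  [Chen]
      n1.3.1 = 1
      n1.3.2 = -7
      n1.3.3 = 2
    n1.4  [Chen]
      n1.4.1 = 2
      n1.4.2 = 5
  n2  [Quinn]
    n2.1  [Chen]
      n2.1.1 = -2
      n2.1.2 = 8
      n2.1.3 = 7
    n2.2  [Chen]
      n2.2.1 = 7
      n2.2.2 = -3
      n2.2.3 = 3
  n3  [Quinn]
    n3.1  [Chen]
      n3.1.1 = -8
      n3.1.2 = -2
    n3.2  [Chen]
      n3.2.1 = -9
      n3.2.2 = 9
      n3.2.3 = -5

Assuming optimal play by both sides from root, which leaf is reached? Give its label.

n2.2.1

n1.1 (Chen): max(-6, 6, 3) = 6
n1.2 (Chen): max(-7, 3) = 3
n1.3 (Chen): max(1, -7, 2) = 2
n1.4 (Chen): max(2, 5) = 5
n1 (Quinn): min(6, 3, 2, 5) = 2
n2.1 (Chen): max(-2, 8, 7) = 8
n2.2 (Chen): max(7, -3, 3) = 7
n2 (Quinn): min(8, 7) = 7
n3.1 (Chen): max(-8, -2) = -2
n3.2 (Chen): max(-9, 9, -5) = 9
n3 (Quinn): min(-2, 9) = -2
root (Chen): max(2, 7, -2) = 7
At root, Chen picks n2 (highest: 7).
At n2, Quinn picks n2.2 (lowest: 7).
At n2.2, Chen picks n2.2.1 (highest: 7).
Terminal value 7.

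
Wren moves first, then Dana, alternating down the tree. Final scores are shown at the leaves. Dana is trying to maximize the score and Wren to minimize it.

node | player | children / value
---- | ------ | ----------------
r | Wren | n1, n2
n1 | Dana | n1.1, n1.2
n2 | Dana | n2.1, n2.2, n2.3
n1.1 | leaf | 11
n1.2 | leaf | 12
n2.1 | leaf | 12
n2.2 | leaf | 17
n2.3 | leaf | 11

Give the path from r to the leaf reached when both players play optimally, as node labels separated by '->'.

n1 (Dana): max(11, 12) = 12
n2 (Dana): max(12, 17, 11) = 17
r (Wren): min(12, 17) = 12
At r, Wren picks n1 (lowest: 12).
At n1, Dana picks n1.2 (highest: 12).
Terminal value 12.

r -> n1 -> n1.2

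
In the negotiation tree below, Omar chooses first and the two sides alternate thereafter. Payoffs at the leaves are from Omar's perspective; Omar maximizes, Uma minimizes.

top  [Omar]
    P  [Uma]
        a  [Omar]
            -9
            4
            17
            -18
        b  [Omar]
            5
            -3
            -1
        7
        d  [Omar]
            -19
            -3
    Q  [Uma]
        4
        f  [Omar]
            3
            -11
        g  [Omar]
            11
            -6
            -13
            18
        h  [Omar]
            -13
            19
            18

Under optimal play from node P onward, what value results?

-3

a (Omar): max(-9, 4, 17, -18) = 17
b (Omar): max(5, -3, -1) = 5
d (Omar): max(-19, -3) = -3
P (Uma): min(17, 5, 7, -3) = -3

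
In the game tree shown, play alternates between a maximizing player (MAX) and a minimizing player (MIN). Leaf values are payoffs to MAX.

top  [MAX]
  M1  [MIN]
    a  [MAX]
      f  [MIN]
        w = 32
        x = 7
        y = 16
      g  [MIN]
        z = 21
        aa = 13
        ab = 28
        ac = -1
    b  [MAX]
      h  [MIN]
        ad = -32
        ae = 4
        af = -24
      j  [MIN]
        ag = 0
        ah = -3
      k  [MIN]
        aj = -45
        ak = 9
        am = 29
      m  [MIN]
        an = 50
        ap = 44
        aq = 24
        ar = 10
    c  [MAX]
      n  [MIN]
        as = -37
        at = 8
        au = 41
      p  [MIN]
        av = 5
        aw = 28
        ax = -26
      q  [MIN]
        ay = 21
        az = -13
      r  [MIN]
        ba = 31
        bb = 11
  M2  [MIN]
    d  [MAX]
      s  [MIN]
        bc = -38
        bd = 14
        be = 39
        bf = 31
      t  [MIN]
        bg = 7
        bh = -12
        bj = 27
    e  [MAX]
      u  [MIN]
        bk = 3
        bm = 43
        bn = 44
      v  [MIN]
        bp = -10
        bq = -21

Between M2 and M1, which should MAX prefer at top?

M1

s (MIN): min(-38, 14, 39, 31) = -38
t (MIN): min(7, -12, 27) = -12
d (MAX): max(-38, -12) = -12
u (MIN): min(3, 43, 44) = 3
v (MIN): min(-10, -21) = -21
e (MAX): max(3, -21) = 3
M2 (MIN): min(-12, 3) = -12
f (MIN): min(32, 7, 16) = 7
g (MIN): min(21, 13, 28, -1) = -1
a (MAX): max(7, -1) = 7
h (MIN): min(-32, 4, -24) = -32
j (MIN): min(0, -3) = -3
k (MIN): min(-45, 9, 29) = -45
m (MIN): min(50, 44, 24, 10) = 10
b (MAX): max(-32, -3, -45, 10) = 10
n (MIN): min(-37, 8, 41) = -37
p (MIN): min(5, 28, -26) = -26
q (MIN): min(21, -13) = -13
r (MIN): min(31, 11) = 11
c (MAX): max(-37, -26, -13, 11) = 11
M1 (MIN): min(7, 10, 11) = 7
MAX prefers the higher value; M2=-12, M1=7. M1 is better since 7 > -12.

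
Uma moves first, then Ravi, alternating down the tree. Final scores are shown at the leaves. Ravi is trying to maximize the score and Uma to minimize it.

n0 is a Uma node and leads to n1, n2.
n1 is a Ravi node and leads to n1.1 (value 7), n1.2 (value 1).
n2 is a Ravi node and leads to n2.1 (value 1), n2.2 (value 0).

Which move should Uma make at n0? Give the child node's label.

n1 (Ravi): max(7, 1) = 7
n2 (Ravi): max(1, 0) = 1
n0 (Uma): min(7, 1) = 1
Uma at n0 wants the lowest of {n1=7, n2=1}, so chooses n2.

n2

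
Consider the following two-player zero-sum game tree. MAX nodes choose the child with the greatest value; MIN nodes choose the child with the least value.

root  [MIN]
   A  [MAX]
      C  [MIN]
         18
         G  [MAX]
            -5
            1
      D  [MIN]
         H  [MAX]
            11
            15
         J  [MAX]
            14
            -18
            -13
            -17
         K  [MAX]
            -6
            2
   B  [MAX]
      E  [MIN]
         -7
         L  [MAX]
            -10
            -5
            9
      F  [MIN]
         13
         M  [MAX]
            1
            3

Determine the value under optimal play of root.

2

G (MAX): max(-5, 1) = 1
C (MIN): min(18, 1) = 1
H (MAX): max(11, 15) = 15
J (MAX): max(14, -18, -13, -17) = 14
K (MAX): max(-6, 2) = 2
D (MIN): min(15, 14, 2) = 2
A (MAX): max(1, 2) = 2
L (MAX): max(-10, -5, 9) = 9
E (MIN): min(-7, 9) = -7
M (MAX): max(1, 3) = 3
F (MIN): min(13, 3) = 3
B (MAX): max(-7, 3) = 3
root (MIN): min(2, 3) = 2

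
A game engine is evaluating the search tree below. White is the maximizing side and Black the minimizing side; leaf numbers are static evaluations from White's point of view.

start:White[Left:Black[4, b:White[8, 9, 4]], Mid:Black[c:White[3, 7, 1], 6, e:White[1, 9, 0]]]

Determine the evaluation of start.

6

b (White): max(8, 9, 4) = 9
Left (Black): min(4, 9) = 4
c (White): max(3, 7, 1) = 7
e (White): max(1, 9, 0) = 9
Mid (Black): min(7, 6, 9) = 6
start (White): max(4, 6) = 6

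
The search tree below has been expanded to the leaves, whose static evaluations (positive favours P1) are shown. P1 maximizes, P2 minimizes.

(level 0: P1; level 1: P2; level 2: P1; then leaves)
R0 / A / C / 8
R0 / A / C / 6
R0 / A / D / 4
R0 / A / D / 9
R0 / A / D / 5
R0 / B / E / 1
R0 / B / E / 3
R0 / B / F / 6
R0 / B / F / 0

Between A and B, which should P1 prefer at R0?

A

C (P1): max(8, 6) = 8
D (P1): max(4, 9, 5) = 9
A (P2): min(8, 9) = 8
E (P1): max(1, 3) = 3
F (P1): max(6, 0) = 6
B (P2): min(3, 6) = 3
P1 prefers the higher value; A=8, B=3. A is better since 8 > 3.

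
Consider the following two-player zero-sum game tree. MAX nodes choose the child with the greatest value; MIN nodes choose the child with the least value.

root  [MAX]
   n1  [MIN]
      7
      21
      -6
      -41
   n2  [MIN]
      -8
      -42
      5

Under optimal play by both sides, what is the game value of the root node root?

-41

n1 (MIN): min(7, 21, -6, -41) = -41
n2 (MIN): min(-8, -42, 5) = -42
root (MAX): max(-41, -42) = -41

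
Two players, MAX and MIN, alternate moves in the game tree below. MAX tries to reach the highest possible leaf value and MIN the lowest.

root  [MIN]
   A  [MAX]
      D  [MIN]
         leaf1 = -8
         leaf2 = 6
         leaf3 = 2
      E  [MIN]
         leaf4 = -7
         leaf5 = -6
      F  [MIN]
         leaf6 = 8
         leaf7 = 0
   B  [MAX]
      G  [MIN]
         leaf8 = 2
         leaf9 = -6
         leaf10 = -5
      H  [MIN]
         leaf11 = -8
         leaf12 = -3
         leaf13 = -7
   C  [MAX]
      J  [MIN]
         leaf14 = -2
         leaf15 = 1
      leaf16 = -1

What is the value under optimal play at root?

-6

D (MIN): min(-8, 6, 2) = -8
E (MIN): min(-7, -6) = -7
F (MIN): min(8, 0) = 0
A (MAX): max(-8, -7, 0) = 0
G (MIN): min(2, -6, -5) = -6
H (MIN): min(-8, -3, -7) = -8
B (MAX): max(-6, -8) = -6
J (MIN): min(-2, 1) = -2
C (MAX): max(-2, -1) = -1
root (MIN): min(0, -6, -1) = -6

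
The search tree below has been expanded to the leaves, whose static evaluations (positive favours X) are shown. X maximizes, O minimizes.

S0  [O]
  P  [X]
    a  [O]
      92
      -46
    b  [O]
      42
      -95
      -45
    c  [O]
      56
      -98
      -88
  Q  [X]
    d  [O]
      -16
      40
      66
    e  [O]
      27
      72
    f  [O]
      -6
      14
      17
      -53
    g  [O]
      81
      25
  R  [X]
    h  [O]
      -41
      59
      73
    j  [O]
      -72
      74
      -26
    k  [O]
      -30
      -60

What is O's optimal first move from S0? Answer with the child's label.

a (O): min(92, -46) = -46
b (O): min(42, -95, -45) = -95
c (O): min(56, -98, -88) = -98
P (X): max(-46, -95, -98) = -46
d (O): min(-16, 40, 66) = -16
e (O): min(27, 72) = 27
f (O): min(-6, 14, 17, -53) = -53
g (O): min(81, 25) = 25
Q (X): max(-16, 27, -53, 25) = 27
h (O): min(-41, 59, 73) = -41
j (O): min(-72, 74, -26) = -72
k (O): min(-30, -60) = -60
R (X): max(-41, -72, -60) = -41
S0 (O): min(-46, 27, -41) = -46
O at S0 wants the lowest of {P=-46, Q=27, R=-41}, so chooses P.

P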